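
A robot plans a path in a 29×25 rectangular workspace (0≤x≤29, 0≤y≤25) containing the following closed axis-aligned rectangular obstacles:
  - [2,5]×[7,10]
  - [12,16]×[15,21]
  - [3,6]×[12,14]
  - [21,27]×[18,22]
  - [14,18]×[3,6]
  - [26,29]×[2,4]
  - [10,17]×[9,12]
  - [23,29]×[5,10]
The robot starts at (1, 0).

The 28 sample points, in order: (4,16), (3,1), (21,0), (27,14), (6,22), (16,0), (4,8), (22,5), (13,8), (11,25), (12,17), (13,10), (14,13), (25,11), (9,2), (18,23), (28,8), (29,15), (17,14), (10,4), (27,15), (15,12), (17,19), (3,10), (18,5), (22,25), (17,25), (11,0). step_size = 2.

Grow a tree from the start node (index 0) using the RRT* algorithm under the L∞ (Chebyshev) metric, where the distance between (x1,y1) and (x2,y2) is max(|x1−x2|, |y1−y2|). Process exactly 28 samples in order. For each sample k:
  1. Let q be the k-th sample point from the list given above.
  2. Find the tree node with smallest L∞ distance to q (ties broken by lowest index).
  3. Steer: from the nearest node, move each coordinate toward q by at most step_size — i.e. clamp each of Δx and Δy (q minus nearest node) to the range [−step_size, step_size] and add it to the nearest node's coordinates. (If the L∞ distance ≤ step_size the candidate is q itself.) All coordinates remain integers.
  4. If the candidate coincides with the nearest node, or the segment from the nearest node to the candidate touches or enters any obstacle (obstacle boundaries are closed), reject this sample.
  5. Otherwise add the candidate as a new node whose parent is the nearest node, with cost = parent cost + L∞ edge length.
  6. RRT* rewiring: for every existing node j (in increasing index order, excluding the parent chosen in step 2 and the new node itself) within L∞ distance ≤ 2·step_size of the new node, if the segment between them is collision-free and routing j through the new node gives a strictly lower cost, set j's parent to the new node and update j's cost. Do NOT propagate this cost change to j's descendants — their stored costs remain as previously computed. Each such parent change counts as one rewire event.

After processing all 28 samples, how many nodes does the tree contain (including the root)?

Node count: 16

1. q=(4,16) nearest=0 d=16 new=(3,2) → add node 1 parent=0 cost=2
2. q=(3,1) nearest=1 d=1 new=(3,1) → add node 2 parent=1 cost=3
3. q=(21,0) nearest=1 d=18 new=(5,0) → add node 3 parent=1 cost=4
4. q=(27,14) nearest=3 d=22 new=(7,2) → add node 4 parent=3 cost=6
5. q=(6,22) nearest=1 d=20 new=(5,4) → add node 5 parent=1 cost=4
6. q=(16,0) nearest=4 d=9 new=(9,0) → add node 6 parent=4 cost=8
7. q=(4,8) nearest=5 d=4 new=(4,6) → add node 7 parent=5 cost=6
8. q=(22,5) nearest=6 d=13 new=(11,2) → add node 8 parent=6 cost=10
9. q=(13,8) nearest=4 d=6 new=(9,4) → add node 9 parent=4 cost=8
10. q=(11,25) nearest=7 d=19 new=(6,8) → blocked by [2,5]×[7,10], reject
11. q=(12,17) nearest=7 d=11 new=(6,8) → blocked by [2,5]×[7,10], reject
12. q=(13,10) nearest=9 d=6 new=(11,6) → add node 10 parent=9 cost=10
13. q=(14,13) nearest=10 d=7 new=(13,8) → add node 11 parent=10 cost=12
14. q=(25,11) nearest=11 d=12 new=(15,10) → blocked by [10,17]×[9,12], reject
15. q=(9,2) nearest=4 d=2 new=(9,2) → add node 12 parent=4 cost=8
16. q=(18,23) nearest=11 d=15 new=(15,10) → blocked by [10,17]×[9,12], reject
17. q=(28,8) nearest=11 d=15 new=(15,8) → add node 13 parent=11 cost=14
18. q=(29,15) nearest=13 d=14 new=(17,10) → blocked by [10,17]×[9,12], reject
19. q=(17,14) nearest=11 d=6 new=(15,10) → blocked by [10,17]×[9,12], reject
20. q=(10,4) nearest=9 d=1 new=(10,4) → add node 14 parent=9 cost=9
21. q=(27,15) nearest=13 d=12 new=(17,10) → blocked by [10,17]×[9,12], reject
22. q=(15,12) nearest=11 d=4 new=(15,10) → blocked by [10,17]×[9,12], reject
23. q=(17,19) nearest=11 d=11 new=(15,10) → blocked by [10,17]×[9,12], reject
24. q=(3,10) nearest=7 d=4 new=(3,8) → blocked by [2,5]×[7,10], reject
25. q=(18,5) nearest=13 d=3 new=(17,6) → blocked by [14,18]×[3,6], reject
26. q=(22,25) nearest=11 d=17 new=(15,10) → blocked by [10,17]×[9,12], reject
27. q=(17,25) nearest=11 d=17 new=(15,10) → blocked by [10,17]×[9,12], reject
28. q=(11,0) nearest=6 d=2 new=(11,0) → add node 15 parent=6 cost=10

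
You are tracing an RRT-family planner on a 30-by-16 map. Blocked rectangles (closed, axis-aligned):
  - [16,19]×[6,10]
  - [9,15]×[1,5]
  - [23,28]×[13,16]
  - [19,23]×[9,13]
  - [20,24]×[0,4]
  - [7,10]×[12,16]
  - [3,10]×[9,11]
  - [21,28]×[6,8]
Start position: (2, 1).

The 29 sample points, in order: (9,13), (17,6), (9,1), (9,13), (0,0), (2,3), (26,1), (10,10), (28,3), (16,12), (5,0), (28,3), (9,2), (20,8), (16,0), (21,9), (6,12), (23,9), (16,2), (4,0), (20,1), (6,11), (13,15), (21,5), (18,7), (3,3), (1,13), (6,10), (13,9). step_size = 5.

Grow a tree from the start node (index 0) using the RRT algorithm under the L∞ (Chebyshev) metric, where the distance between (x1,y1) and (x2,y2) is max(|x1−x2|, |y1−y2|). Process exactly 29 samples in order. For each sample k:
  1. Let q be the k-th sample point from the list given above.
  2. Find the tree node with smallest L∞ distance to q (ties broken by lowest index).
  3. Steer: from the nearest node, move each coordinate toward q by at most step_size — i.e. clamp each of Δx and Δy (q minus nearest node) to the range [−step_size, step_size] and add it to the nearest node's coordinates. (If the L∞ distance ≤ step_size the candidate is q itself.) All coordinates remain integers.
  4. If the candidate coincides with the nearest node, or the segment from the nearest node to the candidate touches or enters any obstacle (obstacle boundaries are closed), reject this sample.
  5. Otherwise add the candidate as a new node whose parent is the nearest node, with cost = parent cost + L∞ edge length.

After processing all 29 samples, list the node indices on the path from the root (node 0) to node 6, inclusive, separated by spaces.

Path: 0 6

1. q=(9,13) nearest=0 d=12 new=(7,6) → add node 1 parent=0 cost=5
2. q=(17,6) nearest=1 d=10 new=(12,6) → add node 2 parent=1 cost=10
3. q=(9,1) nearest=1 d=5 new=(9,1) → blocked by [9,15]×[1,5], reject
4. q=(9,13) nearest=1 d=7 new=(9,11) → blocked by [3,10]×[9,11], reject
5. q=(0,0) nearest=0 d=2 new=(0,0) → add node 3 parent=0 cost=2
6. q=(2,3) nearest=0 d=2 new=(2,3) → add node 4 parent=0 cost=2
7. q=(26,1) nearest=2 d=14 new=(17,1) → blocked by [9,15]×[1,5], reject
8. q=(10,10) nearest=1 d=4 new=(10,10) → blocked by [3,10]×[9,11], reject
9. q=(28,3) nearest=2 d=16 new=(17,3) → blocked by [9,15]×[1,5], reject
10. q=(16,12) nearest=2 d=6 new=(16,11) → add node 5 parent=2 cost=15
11. q=(5,0) nearest=0 d=3 new=(5,0) → add node 6 parent=0 cost=3
12. q=(28,3) nearest=5 d=12 new=(21,6) → blocked by [16,19]×[6,10], reject
13. q=(9,2) nearest=1 d=4 new=(9,2) → blocked by [9,15]×[1,5], reject
14. q=(20,8) nearest=5 d=4 new=(20,8) → blocked by [16,19]×[6,10], reject
15. q=(16,0) nearest=2 d=6 new=(16,1) → blocked by [9,15]×[1,5], reject
16. q=(21,9) nearest=5 d=5 new=(21,9) → blocked by [16,19]×[6,10], reject
17. q=(6,12) nearest=1 d=6 new=(6,11) → blocked by [3,10]×[9,11], reject
18. q=(23,9) nearest=5 d=7 new=(21,9) → blocked by [16,19]×[6,10], reject
19. q=(16,2) nearest=2 d=4 new=(16,2) → blocked by [9,15]×[1,5], reject
20. q=(4,0) nearest=6 d=1 new=(4,0) → add node 7 parent=6 cost=4
21. q=(20,1) nearest=2 d=8 new=(17,1) → blocked by [9,15]×[1,5], reject
22. q=(6,11) nearest=1 d=5 new=(6,11) → blocked by [3,10]×[9,11], reject
23. q=(13,15) nearest=5 d=4 new=(13,15) → add node 8 parent=5 cost=19
24. q=(21,5) nearest=5 d=6 new=(21,6) → blocked by [16,19]×[6,10], reject
25. q=(18,7) nearest=5 d=4 new=(18,7) → blocked by [16,19]×[6,10], reject
26. q=(3,3) nearest=4 d=1 new=(3,3) → add node 9 parent=4 cost=3
27. q=(1,13) nearest=1 d=7 new=(2,11) → blocked by [3,10]×[9,11], reject
28. q=(6,10) nearest=1 d=4 new=(6,10) → blocked by [3,10]×[9,11], reject
29. q=(13,9) nearest=2 d=3 new=(13,9) → add node 10 parent=2 cost=13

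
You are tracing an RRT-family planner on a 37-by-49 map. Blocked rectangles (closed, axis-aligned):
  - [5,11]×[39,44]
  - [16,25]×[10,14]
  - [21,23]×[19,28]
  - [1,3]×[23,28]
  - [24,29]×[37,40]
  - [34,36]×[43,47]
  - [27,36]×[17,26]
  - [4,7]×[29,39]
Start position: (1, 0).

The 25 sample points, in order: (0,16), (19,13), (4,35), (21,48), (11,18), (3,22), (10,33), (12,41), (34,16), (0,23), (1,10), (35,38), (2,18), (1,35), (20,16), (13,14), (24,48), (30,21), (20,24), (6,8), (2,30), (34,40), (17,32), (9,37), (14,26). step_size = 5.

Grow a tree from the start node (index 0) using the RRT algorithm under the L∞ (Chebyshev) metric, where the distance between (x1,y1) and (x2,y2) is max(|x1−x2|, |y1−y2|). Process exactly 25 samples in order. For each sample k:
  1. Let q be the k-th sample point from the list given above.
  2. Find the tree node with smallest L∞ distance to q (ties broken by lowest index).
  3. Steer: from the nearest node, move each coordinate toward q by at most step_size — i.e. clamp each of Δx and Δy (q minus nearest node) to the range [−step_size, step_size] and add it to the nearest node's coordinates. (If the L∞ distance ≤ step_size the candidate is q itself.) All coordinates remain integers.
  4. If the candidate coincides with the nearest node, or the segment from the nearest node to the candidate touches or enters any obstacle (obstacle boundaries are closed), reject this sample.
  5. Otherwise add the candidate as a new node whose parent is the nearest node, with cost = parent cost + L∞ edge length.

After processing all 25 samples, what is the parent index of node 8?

Parent of node 8: 7

1. q=(0,16) nearest=0 d=16 new=(0,5) → add node 1 parent=0 cost=5
2. q=(19,13) nearest=0 d=18 new=(6,5) → add node 2 parent=0 cost=5
3. q=(4,35) nearest=1 d=30 new=(4,10) → add node 3 parent=1 cost=10
4. q=(21,48) nearest=3 d=38 new=(9,15) → add node 4 parent=3 cost=15
5. q=(11,18) nearest=4 d=3 new=(11,18) → add node 5 parent=4 cost=18
6. q=(3,22) nearest=4 d=7 new=(4,20) → add node 6 parent=4 cost=20
7. q=(10,33) nearest=6 d=13 new=(9,25) → add node 7 parent=6 cost=25
8. q=(12,41) nearest=7 d=16 new=(12,30) → add node 8 parent=7 cost=30
9. q=(34,16) nearest=8 d=22 new=(17,25) → add node 9 parent=8 cost=35
10. q=(0,23) nearest=6 d=4 new=(0,23) → add node 10 parent=6 cost=24
11. q=(1,10) nearest=3 d=3 new=(1,10) → add node 11 parent=3 cost=13
12. q=(35,38) nearest=9 d=18 new=(22,30) → add node 12 parent=9 cost=40
13. q=(2,18) nearest=6 d=2 new=(2,18) → add node 13 parent=6 cost=22
14. q=(1,35) nearest=7 d=10 new=(4,30) → blocked by [4,7]×[29,39], reject
15. q=(20,16) nearest=5 d=9 new=(16,16) → add node 14 parent=5 cost=23
16. q=(13,14) nearest=14 d=3 new=(13,14) → add node 15 parent=14 cost=26
17. q=(24,48) nearest=8 d=18 new=(17,35) → add node 16 parent=8 cost=35
18. q=(30,21) nearest=12 d=9 new=(27,25) → blocked by [27,36]×[17,26], reject
19. q=(20,24) nearest=9 d=3 new=(20,24) → add node 17 parent=9 cost=38
20. q=(6,8) nearest=3 d=2 new=(6,8) → add node 18 parent=3 cost=12
21. q=(2,30) nearest=7 d=7 new=(4,30) → blocked by [4,7]×[29,39], reject
22. q=(34,40) nearest=12 d=12 new=(27,35) → add node 19 parent=12 cost=45
23. q=(17,32) nearest=16 d=3 new=(17,32) → add node 20 parent=16 cost=38
24. q=(9,37) nearest=8 d=7 new=(9,35) → add node 21 parent=8 cost=35
25. q=(14,26) nearest=9 d=3 new=(14,26) → add node 22 parent=9 cost=38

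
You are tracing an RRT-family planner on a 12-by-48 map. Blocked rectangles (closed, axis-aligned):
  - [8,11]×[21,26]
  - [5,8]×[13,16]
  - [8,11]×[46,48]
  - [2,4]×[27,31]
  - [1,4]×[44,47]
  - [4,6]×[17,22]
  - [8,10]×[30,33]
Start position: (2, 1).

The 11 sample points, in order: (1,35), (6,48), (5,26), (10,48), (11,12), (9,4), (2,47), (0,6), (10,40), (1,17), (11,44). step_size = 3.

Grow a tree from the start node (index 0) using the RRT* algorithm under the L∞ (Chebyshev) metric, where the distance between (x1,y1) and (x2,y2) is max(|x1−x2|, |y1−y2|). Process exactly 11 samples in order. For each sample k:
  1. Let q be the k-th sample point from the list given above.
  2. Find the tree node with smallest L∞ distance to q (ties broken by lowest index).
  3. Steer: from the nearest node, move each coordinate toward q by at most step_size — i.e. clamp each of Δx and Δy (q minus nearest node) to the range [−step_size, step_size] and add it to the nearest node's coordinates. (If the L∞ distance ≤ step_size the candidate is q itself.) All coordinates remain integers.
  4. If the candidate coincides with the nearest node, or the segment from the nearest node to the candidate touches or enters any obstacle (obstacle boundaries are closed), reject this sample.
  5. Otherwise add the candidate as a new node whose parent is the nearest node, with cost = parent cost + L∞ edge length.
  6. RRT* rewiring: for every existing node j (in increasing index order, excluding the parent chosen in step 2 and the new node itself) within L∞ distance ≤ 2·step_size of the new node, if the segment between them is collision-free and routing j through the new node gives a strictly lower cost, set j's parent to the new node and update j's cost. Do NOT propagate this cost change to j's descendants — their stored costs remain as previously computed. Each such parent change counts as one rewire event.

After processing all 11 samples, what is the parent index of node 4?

Parent of node 4: 3

1. q=(1,35) nearest=0 d=34 new=(1,4) → add node 1 parent=0 cost=3
2. q=(6,48) nearest=1 d=44 new=(4,7) → add node 2 parent=1 cost=6
3. q=(5,26) nearest=2 d=19 new=(5,10) → add node 3 parent=2 cost=9
4. q=(10,48) nearest=3 d=38 new=(8,13) → blocked by [5,8]×[13,16], reject
5. q=(11,12) nearest=3 d=6 new=(8,12) → add node 4 parent=3 cost=12
6. q=(9,4) nearest=2 d=5 new=(7,4) → add node 5 parent=2 cost=9
7. q=(2,47) nearest=4 d=35 new=(5,15) → blocked by [5,8]×[13,16], reject
8. q=(0,6) nearest=1 d=2 new=(0,6) → add node 6 parent=1 cost=5
9. q=(10,40) nearest=4 d=28 new=(10,15) → add node 7 parent=4 cost=15
10. q=(1,17) nearest=3 d=7 new=(2,13) → add node 8 parent=3 cost=12
11. q=(11,44) nearest=7 d=29 new=(11,18) → add node 9 parent=7 cost=18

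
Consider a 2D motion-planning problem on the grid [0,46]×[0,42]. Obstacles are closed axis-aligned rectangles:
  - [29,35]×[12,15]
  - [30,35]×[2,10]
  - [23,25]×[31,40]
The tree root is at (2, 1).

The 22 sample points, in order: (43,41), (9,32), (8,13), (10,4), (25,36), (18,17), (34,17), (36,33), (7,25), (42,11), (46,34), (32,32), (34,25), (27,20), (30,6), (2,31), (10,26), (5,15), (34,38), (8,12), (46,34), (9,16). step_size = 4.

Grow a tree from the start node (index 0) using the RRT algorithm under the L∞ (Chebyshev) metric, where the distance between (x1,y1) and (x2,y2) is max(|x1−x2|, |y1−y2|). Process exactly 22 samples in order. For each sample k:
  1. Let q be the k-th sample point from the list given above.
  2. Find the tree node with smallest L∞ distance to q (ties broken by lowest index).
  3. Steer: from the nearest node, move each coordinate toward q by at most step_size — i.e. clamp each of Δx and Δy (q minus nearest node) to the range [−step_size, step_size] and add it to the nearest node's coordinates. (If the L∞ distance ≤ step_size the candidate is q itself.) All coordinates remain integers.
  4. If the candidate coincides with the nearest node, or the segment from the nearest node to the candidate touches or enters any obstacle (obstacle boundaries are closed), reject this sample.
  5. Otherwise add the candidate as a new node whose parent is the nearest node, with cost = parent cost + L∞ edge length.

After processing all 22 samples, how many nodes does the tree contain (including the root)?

1. q=(43,41) nearest=0 d=41 new=(6,5) → add node 1 parent=0 cost=4
2. q=(9,32) nearest=1 d=27 new=(9,9) → add node 2 parent=1 cost=8
3. q=(8,13) nearest=2 d=4 new=(8,13) → add node 3 parent=2 cost=12
4. q=(10,4) nearest=1 d=4 new=(10,4) → add node 4 parent=1 cost=8
5. q=(25,36) nearest=3 d=23 new=(12,17) → add node 5 parent=3 cost=16
6. q=(18,17) nearest=5 d=6 new=(16,17) → add node 6 parent=5 cost=20
7. q=(34,17) nearest=6 d=18 new=(20,17) → add node 7 parent=6 cost=24
8. q=(36,33) nearest=7 d=16 new=(24,21) → add node 8 parent=7 cost=28
9. q=(7,25) nearest=5 d=8 new=(8,21) → add node 9 parent=5 cost=20
10. q=(42,11) nearest=8 d=18 new=(28,17) → add node 10 parent=8 cost=32
11. q=(46,34) nearest=10 d=18 new=(32,21) → add node 11 parent=10 cost=36
12. q=(32,32) nearest=8 d=11 new=(28,25) → add node 12 parent=8 cost=32
13. q=(34,25) nearest=11 d=4 new=(34,25) → add node 13 parent=11 cost=40
14. q=(27,20) nearest=8 d=3 new=(27,20) → add node 14 parent=8 cost=31
15. q=(30,6) nearest=7 d=11 new=(24,13) → add node 15 parent=7 cost=28
16. q=(2,31) nearest=9 d=10 new=(4,25) → add node 16 parent=9 cost=24
17. q=(10,26) nearest=9 d=5 new=(10,25) → add node 17 parent=9 cost=24
18. q=(5,15) nearest=3 d=3 new=(5,15) → add node 18 parent=3 cost=15
19. q=(34,38) nearest=12 d=13 new=(32,29) → add node 19 parent=12 cost=36
20. q=(8,12) nearest=3 d=1 new=(8,12) → add node 20 parent=3 cost=13
21. q=(46,34) nearest=13 d=12 new=(38,29) → add node 21 parent=13 cost=44
22. q=(9,16) nearest=3 d=3 new=(9,16) → add node 22 parent=3 cost=15

Node count: 23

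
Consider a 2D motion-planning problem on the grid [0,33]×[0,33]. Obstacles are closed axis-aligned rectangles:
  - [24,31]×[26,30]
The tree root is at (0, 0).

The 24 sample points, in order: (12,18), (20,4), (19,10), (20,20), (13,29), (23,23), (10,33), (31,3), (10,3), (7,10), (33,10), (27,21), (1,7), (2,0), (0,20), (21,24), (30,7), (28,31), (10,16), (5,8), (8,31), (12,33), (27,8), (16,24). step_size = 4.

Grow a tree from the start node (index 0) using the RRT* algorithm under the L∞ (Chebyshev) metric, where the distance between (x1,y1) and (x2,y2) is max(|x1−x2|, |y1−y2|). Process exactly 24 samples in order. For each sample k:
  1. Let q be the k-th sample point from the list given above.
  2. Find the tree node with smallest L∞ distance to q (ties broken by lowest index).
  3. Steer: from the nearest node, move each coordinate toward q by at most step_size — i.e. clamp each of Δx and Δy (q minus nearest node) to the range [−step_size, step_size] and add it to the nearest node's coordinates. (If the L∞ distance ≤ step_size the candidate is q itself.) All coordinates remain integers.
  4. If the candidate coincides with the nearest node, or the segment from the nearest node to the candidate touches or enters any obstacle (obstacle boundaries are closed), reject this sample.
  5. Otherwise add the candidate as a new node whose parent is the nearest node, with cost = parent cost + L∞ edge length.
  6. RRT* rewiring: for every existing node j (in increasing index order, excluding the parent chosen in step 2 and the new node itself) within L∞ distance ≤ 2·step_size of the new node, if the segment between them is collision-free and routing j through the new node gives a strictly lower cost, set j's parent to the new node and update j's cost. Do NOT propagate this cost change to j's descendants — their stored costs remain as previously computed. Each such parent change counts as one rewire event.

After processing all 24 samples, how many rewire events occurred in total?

1. q=(12,18) nearest=0 d=18 new=(4,4) → add node 1 parent=0 cost=4
2. q=(20,4) nearest=1 d=16 new=(8,4) → add node 2 parent=1 cost=8
3. q=(19,10) nearest=2 d=11 new=(12,8) → add node 3 parent=2 cost=12
4. q=(20,20) nearest=3 d=12 new=(16,12) → add node 4 parent=3 cost=16
5. q=(13,29) nearest=4 d=17 new=(13,16) → add node 5 parent=4 cost=20
6. q=(23,23) nearest=5 d=10 new=(17,20) → add node 6 parent=5 cost=24
7. q=(10,33) nearest=6 d=13 new=(13,24) → add node 7 parent=6 cost=28
8. q=(31,3) nearest=4 d=15 new=(20,8) → add node 8 parent=4 cost=20
9. q=(10,3) nearest=2 d=2 new=(10,3) → add node 9 parent=2 cost=10
10. q=(7,10) nearest=3 d=5 new=(8,10) → add node 10 parent=3 cost=16
11. q=(33,10) nearest=8 d=13 new=(24,10) → add node 11 parent=8 cost=24
12. q=(27,21) nearest=6 d=10 new=(21,21) → add node 12 parent=6 cost=28
13. q=(1,7) nearest=1 d=3 new=(1,7) → add node 13 parent=1 cost=7; rewire 10→13 (14<16)
14. q=(2,0) nearest=0 d=2 new=(2,0) → add node 14 parent=0 cost=2
15. q=(0,20) nearest=10 d=10 new=(4,14) → add node 15 parent=10 cost=18
16. q=(21,24) nearest=12 d=3 new=(21,24) → add node 16 parent=12 cost=31
17. q=(30,7) nearest=11 d=6 new=(28,7) → add node 17 parent=11 cost=28
18. q=(28,31) nearest=16 d=7 new=(25,28) → blocked by [24,31]×[26,30], reject
19. q=(10,16) nearest=5 d=3 new=(10,16) → add node 18 parent=5 cost=23
20. q=(5,8) nearest=10 d=3 new=(5,8) → add node 19 parent=10 cost=17
21. q=(8,31) nearest=7 d=7 new=(9,28) → add node 20 parent=7 cost=32
22. q=(12,33) nearest=20 d=5 new=(12,32) → add node 21 parent=20 cost=36
23. q=(27,8) nearest=17 d=1 new=(27,8) → add node 22 parent=17 cost=29
24. q=(16,24) nearest=7 d=3 new=(16,24) → add node 23 parent=7 cost=31

Rewire events: 1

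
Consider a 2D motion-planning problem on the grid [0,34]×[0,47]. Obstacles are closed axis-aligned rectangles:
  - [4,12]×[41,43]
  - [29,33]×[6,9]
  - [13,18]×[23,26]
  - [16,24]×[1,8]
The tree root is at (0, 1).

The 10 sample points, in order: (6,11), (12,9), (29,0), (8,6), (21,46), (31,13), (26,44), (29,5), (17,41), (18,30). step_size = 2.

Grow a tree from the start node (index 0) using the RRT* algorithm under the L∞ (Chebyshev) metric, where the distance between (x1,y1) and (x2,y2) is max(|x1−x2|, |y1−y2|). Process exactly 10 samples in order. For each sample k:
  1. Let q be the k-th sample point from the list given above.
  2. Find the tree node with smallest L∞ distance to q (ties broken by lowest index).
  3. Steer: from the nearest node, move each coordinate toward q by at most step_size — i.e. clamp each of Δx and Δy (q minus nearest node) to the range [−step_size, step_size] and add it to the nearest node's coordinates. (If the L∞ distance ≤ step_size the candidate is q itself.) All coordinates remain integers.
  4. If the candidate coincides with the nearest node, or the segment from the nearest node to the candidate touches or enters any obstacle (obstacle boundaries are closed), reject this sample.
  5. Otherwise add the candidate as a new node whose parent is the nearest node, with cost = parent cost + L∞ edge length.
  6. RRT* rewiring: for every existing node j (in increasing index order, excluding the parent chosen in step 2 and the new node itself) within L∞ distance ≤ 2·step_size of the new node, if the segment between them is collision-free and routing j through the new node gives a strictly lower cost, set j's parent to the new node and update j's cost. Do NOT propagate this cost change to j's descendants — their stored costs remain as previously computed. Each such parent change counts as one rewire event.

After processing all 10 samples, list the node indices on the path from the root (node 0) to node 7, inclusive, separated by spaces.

1. q=(6,11) nearest=0 d=10 new=(2,3) → add node 1 parent=0 cost=2
2. q=(12,9) nearest=1 d=10 new=(4,5) → add node 2 parent=1 cost=4
3. q=(29,0) nearest=2 d=25 new=(6,3) → add node 3 parent=2 cost=6
4. q=(8,6) nearest=3 d=3 new=(8,5) → add node 4 parent=3 cost=8
5. q=(21,46) nearest=2 d=41 new=(6,7) → add node 5 parent=2 cost=6
6. q=(31,13) nearest=4 d=23 new=(10,7) → add node 6 parent=4 cost=10
7. q=(26,44) nearest=5 d=37 new=(8,9) → add node 7 parent=5 cost=8
8. q=(29,5) nearest=6 d=19 new=(12,5) → add node 8 parent=6 cost=12
9. q=(17,41) nearest=7 d=32 new=(10,11) → add node 9 parent=7 cost=10
10. q=(18,30) nearest=9 d=19 new=(12,13) → add node 10 parent=9 cost=12

Path: 0 1 2 5 7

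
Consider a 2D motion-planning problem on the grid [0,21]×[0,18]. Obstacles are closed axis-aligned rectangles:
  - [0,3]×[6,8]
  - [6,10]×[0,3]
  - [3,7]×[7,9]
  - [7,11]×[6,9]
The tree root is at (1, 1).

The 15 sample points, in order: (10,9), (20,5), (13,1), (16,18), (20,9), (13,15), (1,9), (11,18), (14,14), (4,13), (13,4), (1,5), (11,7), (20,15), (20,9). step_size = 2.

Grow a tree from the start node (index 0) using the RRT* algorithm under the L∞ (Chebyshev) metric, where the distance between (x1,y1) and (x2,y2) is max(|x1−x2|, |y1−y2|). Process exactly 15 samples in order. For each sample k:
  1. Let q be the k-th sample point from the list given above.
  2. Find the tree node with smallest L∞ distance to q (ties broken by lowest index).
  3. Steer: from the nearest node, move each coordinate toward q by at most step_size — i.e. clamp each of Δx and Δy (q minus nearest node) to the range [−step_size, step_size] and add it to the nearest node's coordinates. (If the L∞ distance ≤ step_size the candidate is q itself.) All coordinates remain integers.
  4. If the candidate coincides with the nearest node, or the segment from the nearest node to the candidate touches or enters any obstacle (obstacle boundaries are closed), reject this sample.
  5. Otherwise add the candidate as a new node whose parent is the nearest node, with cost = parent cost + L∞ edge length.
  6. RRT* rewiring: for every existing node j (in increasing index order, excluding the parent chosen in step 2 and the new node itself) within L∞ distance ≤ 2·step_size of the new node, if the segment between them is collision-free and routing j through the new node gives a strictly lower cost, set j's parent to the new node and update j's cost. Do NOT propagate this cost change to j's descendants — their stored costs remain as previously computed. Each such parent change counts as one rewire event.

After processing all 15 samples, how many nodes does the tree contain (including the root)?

Node count: 5

1. q=(10,9) nearest=0 d=9 new=(3,3) → add node 1 parent=0 cost=2
2. q=(20,5) nearest=1 d=17 new=(5,5) → add node 2 parent=1 cost=4
3. q=(13,1) nearest=2 d=8 new=(7,3) → blocked by [6,10]×[0,3], reject
4. q=(16,18) nearest=2 d=13 new=(7,7) → blocked by [3,7]×[7,9], reject
5. q=(20,9) nearest=2 d=15 new=(7,7) → blocked by [3,7]×[7,9], reject
6. q=(13,15) nearest=2 d=10 new=(7,7) → blocked by [3,7]×[7,9], reject
7. q=(1,9) nearest=2 d=4 new=(3,7) → blocked by [0,3]×[6,8], reject
8. q=(11,18) nearest=2 d=13 new=(7,7) → blocked by [3,7]×[7,9], reject
9. q=(14,14) nearest=2 d=9 new=(7,7) → blocked by [3,7]×[7,9], reject
10. q=(4,13) nearest=2 d=8 new=(4,7) → blocked by [3,7]×[7,9], reject
11. q=(13,4) nearest=2 d=8 new=(7,4) → add node 3 parent=2 cost=6
12. q=(1,5) nearest=1 d=2 new=(1,5) → add node 4 parent=1 cost=4
13. q=(11,7) nearest=3 d=4 new=(9,6) → blocked by [7,11]×[6,9], reject
14. q=(20,15) nearest=3 d=13 new=(9,6) → blocked by [7,11]×[6,9], reject
15. q=(20,9) nearest=3 d=13 new=(9,6) → blocked by [7,11]×[6,9], reject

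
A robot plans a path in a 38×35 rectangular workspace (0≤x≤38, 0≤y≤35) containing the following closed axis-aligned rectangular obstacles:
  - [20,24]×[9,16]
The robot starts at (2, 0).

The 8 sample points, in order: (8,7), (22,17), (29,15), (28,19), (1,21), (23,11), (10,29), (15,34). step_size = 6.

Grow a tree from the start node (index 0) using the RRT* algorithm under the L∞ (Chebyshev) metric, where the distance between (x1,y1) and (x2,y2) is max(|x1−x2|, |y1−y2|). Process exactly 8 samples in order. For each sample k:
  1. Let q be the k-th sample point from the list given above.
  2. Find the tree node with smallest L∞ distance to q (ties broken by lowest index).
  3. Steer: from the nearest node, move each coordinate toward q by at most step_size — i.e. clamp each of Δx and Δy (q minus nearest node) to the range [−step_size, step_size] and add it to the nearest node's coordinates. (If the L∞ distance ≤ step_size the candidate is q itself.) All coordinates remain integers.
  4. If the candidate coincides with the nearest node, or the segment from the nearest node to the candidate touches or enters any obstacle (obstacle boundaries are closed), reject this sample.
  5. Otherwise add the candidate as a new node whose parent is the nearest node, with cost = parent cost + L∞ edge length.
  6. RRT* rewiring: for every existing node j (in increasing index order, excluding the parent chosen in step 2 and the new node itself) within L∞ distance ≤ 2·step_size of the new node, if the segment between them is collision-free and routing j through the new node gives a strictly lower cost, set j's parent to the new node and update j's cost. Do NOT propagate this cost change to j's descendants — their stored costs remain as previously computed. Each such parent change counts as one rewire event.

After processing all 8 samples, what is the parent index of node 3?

1. q=(8,7) nearest=0 d=7 new=(8,6) → add node 1 parent=0 cost=6
2. q=(22,17) nearest=1 d=14 new=(14,12) → add node 2 parent=1 cost=12
3. q=(29,15) nearest=2 d=15 new=(20,15) → blocked by [20,24]×[9,16], reject
4. q=(28,19) nearest=2 d=14 new=(20,18) → add node 3 parent=2 cost=18
5. q=(1,21) nearest=2 d=13 new=(8,18) → add node 4 parent=2 cost=18
6. q=(23,11) nearest=3 d=7 new=(23,12) → blocked by [20,24]×[9,16], reject
7. q=(10,29) nearest=3 d=11 new=(14,24) → add node 5 parent=3 cost=24
8. q=(15,34) nearest=5 d=10 new=(15,30) → add node 6 parent=5 cost=30

Parent of node 3: 2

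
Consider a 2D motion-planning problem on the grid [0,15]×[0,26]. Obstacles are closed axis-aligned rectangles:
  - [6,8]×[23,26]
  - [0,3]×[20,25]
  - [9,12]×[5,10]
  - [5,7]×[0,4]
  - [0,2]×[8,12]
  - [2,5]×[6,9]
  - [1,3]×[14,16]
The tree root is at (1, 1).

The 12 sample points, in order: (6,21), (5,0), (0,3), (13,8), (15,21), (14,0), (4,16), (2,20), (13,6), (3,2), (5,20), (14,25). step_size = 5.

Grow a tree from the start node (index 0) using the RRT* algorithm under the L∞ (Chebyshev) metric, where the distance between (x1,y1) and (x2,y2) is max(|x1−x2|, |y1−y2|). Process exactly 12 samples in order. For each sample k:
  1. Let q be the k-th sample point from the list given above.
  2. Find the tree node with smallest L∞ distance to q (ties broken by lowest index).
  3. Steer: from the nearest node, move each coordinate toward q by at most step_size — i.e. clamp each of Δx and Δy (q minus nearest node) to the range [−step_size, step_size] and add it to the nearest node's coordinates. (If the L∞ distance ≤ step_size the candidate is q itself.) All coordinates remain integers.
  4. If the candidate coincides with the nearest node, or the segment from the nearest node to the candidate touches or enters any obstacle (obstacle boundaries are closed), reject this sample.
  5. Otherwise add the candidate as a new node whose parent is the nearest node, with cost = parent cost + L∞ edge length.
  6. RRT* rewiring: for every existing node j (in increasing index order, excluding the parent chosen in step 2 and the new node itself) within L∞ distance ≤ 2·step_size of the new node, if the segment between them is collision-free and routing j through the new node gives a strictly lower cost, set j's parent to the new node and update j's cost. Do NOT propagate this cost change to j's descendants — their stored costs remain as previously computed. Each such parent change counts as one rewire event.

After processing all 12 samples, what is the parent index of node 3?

Parent of node 3: 1

1. q=(6,21) nearest=0 d=20 new=(6,6) → add node 1 parent=0 cost=5
2. q=(5,0) nearest=0 d=4 new=(5,0) → blocked by [5,7]×[0,4], reject
3. q=(0,3) nearest=0 d=2 new=(0,3) → add node 2 parent=0 cost=2
4. q=(13,8) nearest=1 d=7 new=(11,8) → blocked by [9,12]×[5,10], reject
5. q=(15,21) nearest=1 d=15 new=(11,11) → blocked by [9,12]×[5,10], reject
6. q=(14,0) nearest=1 d=8 new=(11,1) → add node 3 parent=1 cost=10
7. q=(4,16) nearest=1 d=10 new=(4,11) → blocked by [2,5]×[6,9], reject
8. q=(2,20) nearest=1 d=14 new=(2,11) → blocked by [0,2]×[8,12], reject
9. q=(13,6) nearest=3 d=5 new=(13,6) → add node 4 parent=3 cost=15
10. q=(3,2) nearest=0 d=2 new=(3,2) → add node 5 parent=0 cost=2
11. q=(5,20) nearest=1 d=14 new=(5,11) → add node 6 parent=1 cost=10
12. q=(14,25) nearest=6 d=14 new=(10,16) → add node 7 parent=6 cost=15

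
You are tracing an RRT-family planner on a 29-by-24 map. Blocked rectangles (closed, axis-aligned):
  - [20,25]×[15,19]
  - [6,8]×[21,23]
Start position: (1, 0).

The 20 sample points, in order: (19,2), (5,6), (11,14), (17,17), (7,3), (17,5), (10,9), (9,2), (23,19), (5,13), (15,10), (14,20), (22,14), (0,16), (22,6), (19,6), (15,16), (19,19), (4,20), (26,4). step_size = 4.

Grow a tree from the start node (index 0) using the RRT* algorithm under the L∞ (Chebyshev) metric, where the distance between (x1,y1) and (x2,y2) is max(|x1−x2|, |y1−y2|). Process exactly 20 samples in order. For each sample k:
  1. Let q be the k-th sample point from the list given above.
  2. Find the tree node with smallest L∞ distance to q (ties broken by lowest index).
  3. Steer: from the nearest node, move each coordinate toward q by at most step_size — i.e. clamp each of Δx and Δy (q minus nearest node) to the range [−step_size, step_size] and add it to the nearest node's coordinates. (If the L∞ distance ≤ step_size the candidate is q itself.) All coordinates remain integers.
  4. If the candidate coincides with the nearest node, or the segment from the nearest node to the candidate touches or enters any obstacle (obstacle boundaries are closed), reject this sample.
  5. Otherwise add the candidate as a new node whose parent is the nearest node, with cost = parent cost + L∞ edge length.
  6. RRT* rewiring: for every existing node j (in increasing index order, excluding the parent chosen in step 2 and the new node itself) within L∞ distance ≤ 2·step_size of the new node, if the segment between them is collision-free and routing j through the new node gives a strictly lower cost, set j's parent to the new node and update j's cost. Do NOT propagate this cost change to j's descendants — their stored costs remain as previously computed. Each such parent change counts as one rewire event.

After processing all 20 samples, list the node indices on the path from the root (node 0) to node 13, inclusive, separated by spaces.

1. q=(19,2) nearest=0 d=18 new=(5,2) → add node 1 parent=0 cost=4
2. q=(5,6) nearest=1 d=4 new=(5,6) → add node 2 parent=1 cost=8
3. q=(11,14) nearest=2 d=8 new=(9,10) → add node 3 parent=2 cost=12
4. q=(17,17) nearest=3 d=8 new=(13,14) → add node 4 parent=3 cost=16
5. q=(7,3) nearest=1 d=2 new=(7,3) → add node 5 parent=1 cost=6
6. q=(17,5) nearest=3 d=8 new=(13,6) → add node 6 parent=3 cost=16
7. q=(10,9) nearest=3 d=1 new=(10,9) → add node 7 parent=3 cost=13
8. q=(9,2) nearest=5 d=2 new=(9,2) → add node 8 parent=5 cost=8; rewire 6→8 (12<16)
9. q=(23,19) nearest=4 d=10 new=(17,18) → add node 9 parent=4 cost=20
10. q=(5,13) nearest=3 d=4 new=(5,13) → add node 10 parent=3 cost=16
11. q=(15,10) nearest=4 d=4 new=(15,10) → add node 11 parent=4 cost=20
12. q=(14,20) nearest=9 d=3 new=(14,20) → add node 12 parent=9 cost=23
13. q=(22,14) nearest=9 d=5 new=(21,14) → blocked by [20,25]×[15,19], reject
14. q=(0,16) nearest=10 d=5 new=(1,16) → add node 13 parent=10 cost=20
15. q=(22,6) nearest=11 d=7 new=(19,6) → add node 14 parent=11 cost=24
16. q=(19,6) nearest=14 d=0 → coincident, reject
17. q=(15,16) nearest=4 d=2 new=(15,16) → add node 15 parent=4 cost=18; rewire 12→15 (22<23)
18. q=(19,19) nearest=9 d=2 new=(19,19) → add node 16 parent=9 cost=22
19. q=(4,20) nearest=13 d=4 new=(4,20) → add node 17 parent=13 cost=24
20. q=(26,4) nearest=14 d=7 new=(23,4) → add node 18 parent=14 cost=28

Path: 0 1 2 3 10 13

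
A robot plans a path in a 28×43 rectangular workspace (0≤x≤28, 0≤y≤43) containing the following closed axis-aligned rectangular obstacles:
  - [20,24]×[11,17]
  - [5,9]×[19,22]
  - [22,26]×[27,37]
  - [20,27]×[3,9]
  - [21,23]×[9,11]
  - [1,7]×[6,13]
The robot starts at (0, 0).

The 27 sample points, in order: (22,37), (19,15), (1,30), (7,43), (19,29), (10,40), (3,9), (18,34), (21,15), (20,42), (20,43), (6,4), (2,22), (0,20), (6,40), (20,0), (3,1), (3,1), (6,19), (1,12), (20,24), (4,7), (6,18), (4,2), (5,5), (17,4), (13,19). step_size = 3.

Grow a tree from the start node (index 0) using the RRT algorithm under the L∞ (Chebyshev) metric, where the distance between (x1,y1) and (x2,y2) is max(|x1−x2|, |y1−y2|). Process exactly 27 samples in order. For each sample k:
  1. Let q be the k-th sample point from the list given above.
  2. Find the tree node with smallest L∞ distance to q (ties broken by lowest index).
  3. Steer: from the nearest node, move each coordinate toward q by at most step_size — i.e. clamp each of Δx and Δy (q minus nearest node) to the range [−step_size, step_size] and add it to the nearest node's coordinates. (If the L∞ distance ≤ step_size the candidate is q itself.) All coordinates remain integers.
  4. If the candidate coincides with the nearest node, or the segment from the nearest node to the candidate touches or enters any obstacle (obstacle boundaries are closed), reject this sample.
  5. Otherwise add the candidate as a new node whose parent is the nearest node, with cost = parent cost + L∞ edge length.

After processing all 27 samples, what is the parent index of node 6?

1. q=(22,37) nearest=0 d=37 new=(3,3) → add node 1 parent=0 cost=3
2. q=(19,15) nearest=1 d=16 new=(6,6) → blocked by [1,7]×[6,13], reject
3. q=(1,30) nearest=1 d=27 new=(1,6) → blocked by [1,7]×[6,13], reject
4. q=(7,43) nearest=1 d=40 new=(6,6) → blocked by [1,7]×[6,13], reject
5. q=(19,29) nearest=1 d=26 new=(6,6) → blocked by [1,7]×[6,13], reject
6. q=(10,40) nearest=1 d=37 new=(6,6) → blocked by [1,7]×[6,13], reject
7. q=(3,9) nearest=1 d=6 new=(3,6) → blocked by [1,7]×[6,13], reject
8. q=(18,34) nearest=1 d=31 new=(6,6) → blocked by [1,7]×[6,13], reject
9. q=(21,15) nearest=1 d=18 new=(6,6) → blocked by [1,7]×[6,13], reject
10. q=(20,42) nearest=1 d=39 new=(6,6) → blocked by [1,7]×[6,13], reject
11. q=(20,43) nearest=1 d=40 new=(6,6) → blocked by [1,7]×[6,13], reject
12. q=(6,4) nearest=1 d=3 new=(6,4) → add node 2 parent=1 cost=6
13. q=(2,22) nearest=2 d=18 new=(3,7) → blocked by [1,7]×[6,13], reject
14. q=(0,20) nearest=2 d=16 new=(3,7) → blocked by [1,7]×[6,13], reject
15. q=(6,40) nearest=2 d=36 new=(6,7) → blocked by [1,7]×[6,13], reject
16. q=(20,0) nearest=2 d=14 new=(9,1) → add node 3 parent=2 cost=9
17. q=(3,1) nearest=1 d=2 new=(3,1) → add node 4 parent=1 cost=5
18. q=(3,1) nearest=4 d=0 → coincident, reject
19. q=(6,19) nearest=2 d=15 new=(6,7) → blocked by [1,7]×[6,13], reject
20. q=(1,12) nearest=2 d=8 new=(3,7) → blocked by [1,7]×[6,13], reject
21. q=(20,24) nearest=2 d=20 new=(9,7) → add node 5 parent=2 cost=9
22. q=(4,7) nearest=2 d=3 new=(4,7) → blocked by [1,7]×[6,13], reject
23. q=(6,18) nearest=5 d=11 new=(6,10) → blocked by [1,7]×[6,13], reject
24. q=(4,2) nearest=1 d=1 new=(4,2) → add node 6 parent=1 cost=4
25. q=(5,5) nearest=2 d=1 new=(5,5) → add node 7 parent=2 cost=7
26. q=(17,4) nearest=3 d=8 new=(12,4) → add node 8 parent=3 cost=12
27. q=(13,19) nearest=5 d=12 new=(12,10) → add node 9 parent=5 cost=12

Parent of node 6: 1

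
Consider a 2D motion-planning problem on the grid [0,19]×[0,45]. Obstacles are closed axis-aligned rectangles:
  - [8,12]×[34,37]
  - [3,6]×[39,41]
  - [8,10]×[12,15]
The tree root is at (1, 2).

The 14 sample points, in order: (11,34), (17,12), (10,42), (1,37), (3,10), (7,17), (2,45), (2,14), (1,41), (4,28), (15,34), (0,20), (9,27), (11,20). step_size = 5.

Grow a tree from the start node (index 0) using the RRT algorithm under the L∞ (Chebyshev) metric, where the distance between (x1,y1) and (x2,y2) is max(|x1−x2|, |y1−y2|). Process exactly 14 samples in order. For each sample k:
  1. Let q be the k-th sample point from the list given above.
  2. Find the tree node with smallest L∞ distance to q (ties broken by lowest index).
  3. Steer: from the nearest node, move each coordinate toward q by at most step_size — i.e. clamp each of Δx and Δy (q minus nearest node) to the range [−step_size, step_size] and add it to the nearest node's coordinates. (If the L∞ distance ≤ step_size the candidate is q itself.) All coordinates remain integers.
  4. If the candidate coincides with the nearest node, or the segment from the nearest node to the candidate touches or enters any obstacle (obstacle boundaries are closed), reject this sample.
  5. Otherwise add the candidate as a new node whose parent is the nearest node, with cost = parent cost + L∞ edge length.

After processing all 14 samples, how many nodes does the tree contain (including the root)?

1. q=(11,34) nearest=0 d=32 new=(6,7) → add node 1 parent=0 cost=5
2. q=(17,12) nearest=1 d=11 new=(11,12) → add node 2 parent=1 cost=10
3. q=(10,42) nearest=2 d=30 new=(10,17) → add node 3 parent=2 cost=15
4. q=(1,37) nearest=3 d=20 new=(5,22) → add node 4 parent=3 cost=20
5. q=(3,10) nearest=1 d=3 new=(3,10) → add node 5 parent=1 cost=8
6. q=(7,17) nearest=3 d=3 new=(7,17) → add node 6 parent=3 cost=18
7. q=(2,45) nearest=4 d=23 new=(2,27) → add node 7 parent=4 cost=25
8. q=(2,14) nearest=5 d=4 new=(2,14) → add node 8 parent=5 cost=12
9. q=(1,41) nearest=7 d=14 new=(1,32) → add node 9 parent=7 cost=30
10. q=(4,28) nearest=7 d=2 new=(4,28) → add node 10 parent=7 cost=27
11. q=(15,34) nearest=10 d=11 new=(9,33) → add node 11 parent=10 cost=32
12. q=(0,20) nearest=4 d=5 new=(0,20) → add node 12 parent=4 cost=25
13. q=(9,27) nearest=4 d=5 new=(9,27) → add node 13 parent=4 cost=25
14. q=(11,20) nearest=3 d=3 new=(11,20) → add node 14 parent=3 cost=18

Node count: 15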